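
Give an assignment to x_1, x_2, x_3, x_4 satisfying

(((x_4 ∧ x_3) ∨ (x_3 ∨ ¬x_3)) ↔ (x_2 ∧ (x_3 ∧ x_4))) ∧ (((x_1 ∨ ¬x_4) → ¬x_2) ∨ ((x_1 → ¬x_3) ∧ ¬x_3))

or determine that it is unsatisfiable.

x_1=F, x_2=T, x_3=T, x_4=T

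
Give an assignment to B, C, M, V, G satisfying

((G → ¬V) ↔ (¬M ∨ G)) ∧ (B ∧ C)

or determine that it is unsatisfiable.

B = True, C = True, M = False, V = False, G = True

  (G → ¬V) ↔ (¬M ∨ G) = True
    G → ¬V = True
      ¬V = True
    ¬M ∨ G = True
      ¬M = True
  B ∧ C = True
Both conjuncts True, so the formula holds.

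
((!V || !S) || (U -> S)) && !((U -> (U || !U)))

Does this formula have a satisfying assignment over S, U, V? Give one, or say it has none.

Unsatisfiable — no assignment works.

The conjunct !((U -> (U || !U))) is unsatisfiable on its own:
  U=F: evaluates to False.
  U=T: evaluates to False.
So the whole conjunction is unsatisfiable.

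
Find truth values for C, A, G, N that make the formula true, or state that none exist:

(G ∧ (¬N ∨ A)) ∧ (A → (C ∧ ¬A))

C=F; A=F; G=T; N=F

  G ∧ (¬N ∨ A) = True
    ¬N ∨ A = True
      ¬N = True
  A → (C ∧ ¬A) = True
    C ∧ ¬A = False
      ¬A = True
Both conjuncts True, so the formula holds.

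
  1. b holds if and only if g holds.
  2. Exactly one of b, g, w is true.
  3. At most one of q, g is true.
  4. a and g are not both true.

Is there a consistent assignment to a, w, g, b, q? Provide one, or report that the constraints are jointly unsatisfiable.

a = True, w = True, g = False, b = False, q = False

  (1) b=F, g=F — same ✓
  (2) {b, g, w}: 1 true — exactly one ✓
  (3) {q, g}: 0 true — at most one ✓
  (4) a=T, g=F — not both ✓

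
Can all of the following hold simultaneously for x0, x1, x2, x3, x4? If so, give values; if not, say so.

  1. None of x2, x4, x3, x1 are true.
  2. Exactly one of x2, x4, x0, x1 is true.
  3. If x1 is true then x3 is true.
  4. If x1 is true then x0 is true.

x0 = True, x1 = False, x2 = False, x3 = False, x4 = False

  (1) {x2, x4, x3, x1}: 0 true — none ✓
  (2) {x2, x4, x0, x1}: 1 true — exactly one ✓
  (3) x1=F ⇒ x3: vacuous ✓
  (4) x1=F ⇒ x0: vacuous ✓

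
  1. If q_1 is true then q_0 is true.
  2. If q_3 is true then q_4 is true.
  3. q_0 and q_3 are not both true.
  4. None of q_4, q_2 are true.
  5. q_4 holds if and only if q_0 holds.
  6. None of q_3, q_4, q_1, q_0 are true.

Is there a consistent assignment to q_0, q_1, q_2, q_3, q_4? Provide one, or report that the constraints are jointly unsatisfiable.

q_0=F; q_1=F; q_2=F; q_3=F; q_4=F

  (1) q_1=F ⇒ q_0: vacuous ✓
  (2) q_3=F ⇒ q_4: vacuous ✓
  (3) q_0=F, q_3=F — not both ✓
  (4) {q_4, q_2}: 0 true — none ✓
  (5) q_4=F, q_0=F — same ✓
  (6) {q_3, q_4, q_1, q_0}: 0 true — none ✓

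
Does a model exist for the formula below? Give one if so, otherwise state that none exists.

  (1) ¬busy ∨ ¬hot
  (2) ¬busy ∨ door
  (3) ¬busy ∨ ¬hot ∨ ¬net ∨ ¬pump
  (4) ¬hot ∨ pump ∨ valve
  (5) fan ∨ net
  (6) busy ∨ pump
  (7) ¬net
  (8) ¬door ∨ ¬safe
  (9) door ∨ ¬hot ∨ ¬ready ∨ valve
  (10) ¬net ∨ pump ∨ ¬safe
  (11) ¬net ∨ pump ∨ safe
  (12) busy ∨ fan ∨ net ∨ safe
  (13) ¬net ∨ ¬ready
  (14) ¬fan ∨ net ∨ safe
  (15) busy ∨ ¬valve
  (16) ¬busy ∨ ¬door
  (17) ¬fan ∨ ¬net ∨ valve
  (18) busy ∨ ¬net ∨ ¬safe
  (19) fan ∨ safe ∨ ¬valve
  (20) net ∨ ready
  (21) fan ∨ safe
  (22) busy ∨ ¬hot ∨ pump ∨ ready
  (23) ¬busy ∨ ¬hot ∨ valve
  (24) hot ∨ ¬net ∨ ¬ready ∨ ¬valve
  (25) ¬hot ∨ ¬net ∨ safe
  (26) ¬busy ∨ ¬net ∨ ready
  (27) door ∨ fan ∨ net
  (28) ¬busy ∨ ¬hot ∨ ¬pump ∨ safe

valve=F, safe=T, ready=T, fan=T, busy=F, pump=T, hot=F, net=F, door=F

Unit clause (¬net) forces net = False.
In (net ∨ ready) only ready is left, so ready = True.
In (fan ∨ net) only fan is left, so fan = True.
In (¬fan ∨ net ∨ safe) only safe is left, so safe = True.
In (¬door ∨ ¬safe) only ¬door is left, so door = False.
In (¬busy ∨ door) only ¬busy is left, so busy = False.
In (busy ∨ pump) only pump is left, so pump = True.
In (busy ∨ ¬valve) only ¬valve is left, so valve = False.
In (door ∨ ¬hot ∨ ¬ready ∨ valve) only ¬hot is left, so hot = False.
All clauses satisfied.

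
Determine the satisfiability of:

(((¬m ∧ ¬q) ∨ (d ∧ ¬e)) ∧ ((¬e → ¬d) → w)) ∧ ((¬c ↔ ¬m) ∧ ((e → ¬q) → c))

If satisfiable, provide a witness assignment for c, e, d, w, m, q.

c: True, e: False, d: True, w: False, m: True, q: True

  ((¬m ∧ ¬q) ∨ (d ∧ ¬e)) ∧ ((¬e → ¬d) → w) = True
    (¬m ∧ ¬q) ∨ (d ∧ ¬e) = True
      ¬m ∧ ¬q = False
        ¬m = False
        ¬q = False
      d ∧ ¬e = True
        ¬e = True
    (¬e → ¬d) → w = True
      ¬e → ¬d = False
        ¬e = True
        ¬d = False
  (¬c ↔ ¬m) ∧ ((e → ¬q) → c) = True
    ¬c ↔ ¬m = True
      ¬c = False
      ¬m = False
    (e → ¬q) → c = True
      e → ¬q = True
        ¬q = False
Both conjuncts True, so the formula holds.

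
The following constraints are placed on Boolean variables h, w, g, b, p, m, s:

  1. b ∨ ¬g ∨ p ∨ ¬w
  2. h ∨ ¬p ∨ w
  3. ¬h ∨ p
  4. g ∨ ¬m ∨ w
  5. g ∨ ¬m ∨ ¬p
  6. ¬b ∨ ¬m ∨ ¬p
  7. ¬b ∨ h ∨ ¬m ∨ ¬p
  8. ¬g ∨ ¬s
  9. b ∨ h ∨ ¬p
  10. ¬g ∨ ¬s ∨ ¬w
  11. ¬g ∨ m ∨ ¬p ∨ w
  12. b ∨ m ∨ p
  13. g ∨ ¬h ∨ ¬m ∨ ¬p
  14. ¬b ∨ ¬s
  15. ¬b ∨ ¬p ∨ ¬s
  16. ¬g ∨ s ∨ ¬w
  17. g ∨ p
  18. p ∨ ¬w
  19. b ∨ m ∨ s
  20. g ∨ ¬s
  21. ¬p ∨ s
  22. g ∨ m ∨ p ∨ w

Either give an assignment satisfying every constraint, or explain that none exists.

Set h = False.
Try w = True:
  (p ∨ ¬w) forces p = True.
  (b ∨ h ∨ ¬p) forces b = True.
  (¬b ∨ ¬m ∨ ¬p) forces m = False.
  (¬b ∨ ¬s) forces s = False.
  clause (¬p ∨ s) is falsified — backtrack.
So w = False.
  then (h ∨ ¬p ∨ w) forces p = False.
  then (g ∨ p) forces g = True.
  then (¬g ∨ ¬s) forces s = False.
Set b = False.
  then (b ∨ m ∨ p) forces m = True.
All clauses satisfied.

h = False; w = False; g = True; b = False; p = False; m = True; s = False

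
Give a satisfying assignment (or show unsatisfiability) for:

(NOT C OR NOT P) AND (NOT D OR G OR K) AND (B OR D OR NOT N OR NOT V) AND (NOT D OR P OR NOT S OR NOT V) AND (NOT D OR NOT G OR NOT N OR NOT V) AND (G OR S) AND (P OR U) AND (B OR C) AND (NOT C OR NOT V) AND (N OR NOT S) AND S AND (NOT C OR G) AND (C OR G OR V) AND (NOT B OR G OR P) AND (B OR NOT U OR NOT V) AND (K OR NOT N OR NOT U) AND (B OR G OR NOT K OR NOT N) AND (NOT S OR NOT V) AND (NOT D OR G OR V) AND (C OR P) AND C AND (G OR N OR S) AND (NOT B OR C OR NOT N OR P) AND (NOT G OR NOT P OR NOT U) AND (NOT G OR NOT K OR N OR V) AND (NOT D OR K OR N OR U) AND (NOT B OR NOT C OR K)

K: True, C: True, D: False, G: True, U: True, P: False, N: True, S: True, B: False, V: False

Unit clause (S) forces S = True.
In (NOT S OR NOT V) only NOT V is left, so V = False.
Unit clause (C) forces C = True.
In (NOT C OR NOT P) only NOT P is left, so P = False.
In (P OR U) only U is left, so U = True.
In (N OR NOT S) only N is left, so N = True.
In (NOT C OR G) only G is left, so G = True.
In (K OR NOT N OR NOT U) only K is left, so K = True.
Set D = False.
Set B = False.
All clauses satisfied.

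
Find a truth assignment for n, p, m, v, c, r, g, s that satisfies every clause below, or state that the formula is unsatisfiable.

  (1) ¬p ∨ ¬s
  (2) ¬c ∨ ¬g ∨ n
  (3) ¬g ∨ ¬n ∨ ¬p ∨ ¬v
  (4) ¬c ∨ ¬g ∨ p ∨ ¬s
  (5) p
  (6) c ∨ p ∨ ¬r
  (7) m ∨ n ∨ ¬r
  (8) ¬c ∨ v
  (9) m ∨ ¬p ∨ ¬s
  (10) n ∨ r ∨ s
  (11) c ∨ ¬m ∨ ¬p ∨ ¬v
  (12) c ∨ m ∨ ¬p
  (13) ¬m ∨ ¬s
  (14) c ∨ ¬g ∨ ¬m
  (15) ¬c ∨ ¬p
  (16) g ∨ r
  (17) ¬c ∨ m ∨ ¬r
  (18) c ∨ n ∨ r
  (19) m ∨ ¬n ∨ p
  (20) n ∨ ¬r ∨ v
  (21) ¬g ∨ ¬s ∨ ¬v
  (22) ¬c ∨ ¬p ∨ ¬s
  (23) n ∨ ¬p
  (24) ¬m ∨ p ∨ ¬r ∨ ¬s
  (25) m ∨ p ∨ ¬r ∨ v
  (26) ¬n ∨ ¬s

Unit clause (p) forces p = True.
In (¬c ∨ ¬p) only ¬c is left, so c = False.
In (n ∨ ¬p) only n is left, so n = True.
In (¬n ∨ ¬s) only ¬s is left, so s = False.
In (c ∨ m ∨ ¬p) only m is left, so m = True.
In (c ∨ ¬g ∨ ¬m) only ¬g is left, so g = False.
In (g ∨ r) only r is left, so r = True.
In (c ∨ ¬m ∨ ¬p ∨ ¬v) only ¬v is left, so v = False.
All clauses satisfied.

n=T, p=T, m=T, v=F, c=F, r=T, g=F, s=F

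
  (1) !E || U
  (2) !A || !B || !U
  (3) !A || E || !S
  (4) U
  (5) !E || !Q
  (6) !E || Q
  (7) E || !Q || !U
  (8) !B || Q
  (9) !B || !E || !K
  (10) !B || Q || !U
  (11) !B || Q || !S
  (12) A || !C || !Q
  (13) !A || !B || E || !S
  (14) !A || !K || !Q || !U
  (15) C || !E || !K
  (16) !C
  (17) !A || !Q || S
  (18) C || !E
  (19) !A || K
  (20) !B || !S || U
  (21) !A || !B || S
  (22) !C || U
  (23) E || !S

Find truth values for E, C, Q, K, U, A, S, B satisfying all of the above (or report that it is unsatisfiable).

E=F, C=F, Q=F, K=F, U=T, A=F, S=F, B=F

Unit clause (U) forces U = True.
Unit clause (!C) forces C = False.
In (C || !E) only !E is left, so E = False.
In (E || !S) only !S is left, so S = False.
In (E || !Q || !U) only !Q is left, so Q = False.
In (!B || Q) only !B is left, so B = False.
Set K = False.
  then (!A || K) forces A = False.
All clauses satisfied.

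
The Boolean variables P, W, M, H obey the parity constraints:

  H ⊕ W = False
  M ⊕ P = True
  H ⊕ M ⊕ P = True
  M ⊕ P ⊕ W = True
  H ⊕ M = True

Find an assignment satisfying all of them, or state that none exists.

P=F; W=F; M=T; H=F

H ⊕ W = F ⊕ F = False ✓
M ⊕ P = T ⊕ F = True ✓
H ⊕ M ⊕ P = F ⊕ T ⊕ F = True ✓
M ⊕ P ⊕ W = T ⊕ F ⊕ F = True ✓
H ⊕ M = F ⊕ T = True ✓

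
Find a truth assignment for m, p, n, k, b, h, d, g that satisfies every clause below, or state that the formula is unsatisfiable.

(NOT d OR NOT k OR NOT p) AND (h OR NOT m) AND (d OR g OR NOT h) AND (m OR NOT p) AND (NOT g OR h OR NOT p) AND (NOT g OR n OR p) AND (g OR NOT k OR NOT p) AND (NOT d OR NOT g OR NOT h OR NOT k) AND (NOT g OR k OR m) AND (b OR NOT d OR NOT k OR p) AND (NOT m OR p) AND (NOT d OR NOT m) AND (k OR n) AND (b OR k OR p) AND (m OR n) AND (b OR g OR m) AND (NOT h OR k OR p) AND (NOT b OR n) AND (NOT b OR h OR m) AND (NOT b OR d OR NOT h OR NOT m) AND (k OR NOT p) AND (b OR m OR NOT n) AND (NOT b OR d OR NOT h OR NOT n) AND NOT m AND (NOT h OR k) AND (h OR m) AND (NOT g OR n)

Unit clause (NOT m) forces m = False.
In (h OR m) only h is left, so h = True.
In (m OR NOT p) only NOT p is left, so p = False.
In (m OR n) only n is left, so n = True.
In (NOT h OR k OR p) only k is left, so k = True.
In (b OR m OR NOT n) only b is left, so b = True.
In (NOT b OR d OR NOT h OR NOT n) only d is left, so d = True.
In (NOT d OR NOT g OR NOT h OR NOT k) only NOT g is left, so g = False.
All clauses satisfied.

m=F; p=F; n=T; k=T; b=T; h=T; d=T; g=F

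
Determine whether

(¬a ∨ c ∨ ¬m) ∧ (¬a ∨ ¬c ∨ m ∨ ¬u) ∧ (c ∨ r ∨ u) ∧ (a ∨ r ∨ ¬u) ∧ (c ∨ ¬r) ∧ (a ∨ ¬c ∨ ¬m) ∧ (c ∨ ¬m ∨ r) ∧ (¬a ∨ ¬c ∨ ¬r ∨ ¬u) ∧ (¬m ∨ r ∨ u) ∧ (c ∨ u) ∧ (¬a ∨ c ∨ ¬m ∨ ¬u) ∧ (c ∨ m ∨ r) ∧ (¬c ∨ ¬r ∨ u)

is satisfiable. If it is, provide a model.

c: True, r: False, u: False, m: False, a: False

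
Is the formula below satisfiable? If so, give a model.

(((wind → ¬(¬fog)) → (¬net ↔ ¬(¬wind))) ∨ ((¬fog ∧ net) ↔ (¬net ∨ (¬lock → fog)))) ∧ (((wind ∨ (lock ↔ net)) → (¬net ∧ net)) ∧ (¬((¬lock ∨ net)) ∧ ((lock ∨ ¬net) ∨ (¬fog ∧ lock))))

Case net = True: the conjunct ¬((¬lock ∨ net)) becomes ¬((¬lock ∨ True)) = False.
Case net = False: the formula simplifies to ((wind → ¬(¬fog)) → ¬(¬wind)) ∧ (¬((wind ∨ ¬lock)) ∧ ¬(¬lock)).
  wind = True: the conjunct ¬((wind ∨ ¬lock)) becomes ¬((True ∨ ¬lock)) = False.
  wind = False: the conjunct (wind → ¬(¬fog)) → ¬(¬wind) becomes (False → ¬(¬fog)) → ¬True = False.
Both cases fail — unsatisfiable.

No satisfying assignment exists.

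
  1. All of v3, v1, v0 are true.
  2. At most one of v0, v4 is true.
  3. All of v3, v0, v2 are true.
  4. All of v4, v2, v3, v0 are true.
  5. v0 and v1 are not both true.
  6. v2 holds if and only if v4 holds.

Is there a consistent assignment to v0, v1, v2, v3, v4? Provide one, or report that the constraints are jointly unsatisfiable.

UNSATISFIABLE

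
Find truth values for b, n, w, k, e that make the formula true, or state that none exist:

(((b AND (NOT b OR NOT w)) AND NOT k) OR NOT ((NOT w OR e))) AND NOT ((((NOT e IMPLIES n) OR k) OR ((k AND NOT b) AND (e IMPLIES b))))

b=T; n=F; w=T; k=F; e=F

  ((b AND (NOT b OR NOT w)) AND NOT k) OR NOT ((NOT w OR e)) = True
    (b AND (NOT b OR NOT w)) AND NOT k = False
      b AND (NOT b OR NOT w) = False
        NOT b OR NOT w = False
          NOT b = False
          NOT w = False
      NOT k = True
    NOT ((NOT w OR e)) = True
      NOT w OR e = False
        NOT w = False
  NOT ((((NOT e IMPLIES n) OR k) OR ((k AND NOT b) AND (e IMPLIES b)))) = True
    ((NOT e IMPLIES n) OR k) OR ((k AND NOT b) AND (e IMPLIES b)) = False
      (NOT e IMPLIES n) OR k = False
        NOT e IMPLIES n = False
          NOT e = True
      (k AND NOT b) AND (e IMPLIES b) = False
        k AND NOT b = False
          NOT b = False
        e IMPLIES b = True
Both conjuncts True, so the formula holds.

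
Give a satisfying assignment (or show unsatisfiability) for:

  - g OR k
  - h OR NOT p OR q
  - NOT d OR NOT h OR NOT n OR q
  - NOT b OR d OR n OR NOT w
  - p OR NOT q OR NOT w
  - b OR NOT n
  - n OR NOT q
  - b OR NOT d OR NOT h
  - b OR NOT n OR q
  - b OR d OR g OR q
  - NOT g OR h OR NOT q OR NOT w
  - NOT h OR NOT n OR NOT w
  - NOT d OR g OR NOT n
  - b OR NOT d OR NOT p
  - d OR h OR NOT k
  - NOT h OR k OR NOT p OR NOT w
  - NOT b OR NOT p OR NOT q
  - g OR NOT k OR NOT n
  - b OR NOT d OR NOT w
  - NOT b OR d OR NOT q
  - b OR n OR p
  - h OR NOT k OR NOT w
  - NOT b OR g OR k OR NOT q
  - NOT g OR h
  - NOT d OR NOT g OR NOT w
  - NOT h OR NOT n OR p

Set h = True.
Set p = True.
Set k = True.
Try q = True:
  (n OR NOT q) forces n = True.
  (b OR NOT n) forces b = True.
  clause (NOT b OR NOT p OR NOT q) is falsified — backtrack.
So q = False.
Set b = False.
  then (b OR NOT n) forces n = False.
  then (b OR NOT d OR NOT h) forces d = False.
  then (b OR d OR g OR q) forces g = True.
Set w = True.
All clauses satisfied.

h: True, p: True, k: True, q: False, b: False, n: False, g: True, d: False, w: True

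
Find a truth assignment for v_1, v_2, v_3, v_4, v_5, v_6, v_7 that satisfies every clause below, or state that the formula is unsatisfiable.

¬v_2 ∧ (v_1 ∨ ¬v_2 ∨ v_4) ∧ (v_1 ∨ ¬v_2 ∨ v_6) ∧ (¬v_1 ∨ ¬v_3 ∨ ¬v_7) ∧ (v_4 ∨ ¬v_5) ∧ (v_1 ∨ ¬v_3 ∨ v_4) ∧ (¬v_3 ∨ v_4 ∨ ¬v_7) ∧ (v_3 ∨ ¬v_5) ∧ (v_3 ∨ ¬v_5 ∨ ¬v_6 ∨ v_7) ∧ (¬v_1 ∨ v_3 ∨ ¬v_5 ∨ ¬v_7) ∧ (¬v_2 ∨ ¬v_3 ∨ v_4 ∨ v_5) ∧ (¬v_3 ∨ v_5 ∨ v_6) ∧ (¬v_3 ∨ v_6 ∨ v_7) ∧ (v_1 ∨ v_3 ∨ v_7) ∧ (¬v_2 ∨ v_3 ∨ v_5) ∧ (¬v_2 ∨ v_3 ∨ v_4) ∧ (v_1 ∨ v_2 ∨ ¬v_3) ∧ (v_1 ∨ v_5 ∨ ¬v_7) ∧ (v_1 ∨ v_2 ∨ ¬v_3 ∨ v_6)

v_1: True; v_2: False; v_3: False; v_4: True; v_5: False; v_6: False; v_7: True

Unit clause (¬v_2) forces v_2 = False.
Set v_1 = True.
Set v_3 = False.
  then (v_3 ∨ ¬v_5) forces v_5 = False.
Set v_4 = True.
Set v_6 = False.
Set v_7 = True.
All clauses satisfied.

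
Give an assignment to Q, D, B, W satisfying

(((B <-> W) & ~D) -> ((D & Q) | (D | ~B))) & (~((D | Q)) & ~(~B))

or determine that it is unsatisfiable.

Q = False; D = False; B = True; W = False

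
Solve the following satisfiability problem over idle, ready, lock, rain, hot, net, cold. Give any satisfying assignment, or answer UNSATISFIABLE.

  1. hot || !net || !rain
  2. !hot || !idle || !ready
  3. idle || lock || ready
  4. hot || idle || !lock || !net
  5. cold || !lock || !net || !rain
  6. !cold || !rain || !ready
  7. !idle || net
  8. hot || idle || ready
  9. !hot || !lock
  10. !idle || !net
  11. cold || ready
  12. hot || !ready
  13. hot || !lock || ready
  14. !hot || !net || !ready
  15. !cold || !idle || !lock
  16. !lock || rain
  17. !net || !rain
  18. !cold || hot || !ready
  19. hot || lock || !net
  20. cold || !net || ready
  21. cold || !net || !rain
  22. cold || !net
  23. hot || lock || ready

Set idle = False.
Try ready = False:
  (idle || lock || ready) forces lock = True.
  (hot || idle || ready) forces hot = True.
  clause (!hot || !lock) is falsified — backtrack.
So ready = True.
  then (hot || !ready) forces hot = True.
  then (!hot || !net || !ready) forces net = False.
  then (!hot || !lock) forces lock = False.
Set rain = False.
Set cold = False.
All clauses satisfied.

idle=F, ready=T, lock=F, rain=F, hot=T, net=F, cold=F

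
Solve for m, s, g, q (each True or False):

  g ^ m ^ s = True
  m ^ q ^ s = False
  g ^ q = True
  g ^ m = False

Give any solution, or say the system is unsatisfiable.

m = True; s = True; g = True; q = False

g ^ m ^ s = T ^ T ^ T = True ✓
m ^ q ^ s = T ^ F ^ T = False ✓
g ^ q = T ^ F = True ✓
g ^ m = T ^ T = False ✓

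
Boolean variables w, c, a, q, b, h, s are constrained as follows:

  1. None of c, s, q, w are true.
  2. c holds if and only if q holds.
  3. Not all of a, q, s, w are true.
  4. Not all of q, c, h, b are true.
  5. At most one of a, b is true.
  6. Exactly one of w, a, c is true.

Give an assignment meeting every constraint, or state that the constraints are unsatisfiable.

w = False, c = False, a = True, q = False, b = False, h = False, s = False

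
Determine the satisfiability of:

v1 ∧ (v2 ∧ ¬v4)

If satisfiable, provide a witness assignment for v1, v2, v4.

v1 = True, v2 = True, v4 = False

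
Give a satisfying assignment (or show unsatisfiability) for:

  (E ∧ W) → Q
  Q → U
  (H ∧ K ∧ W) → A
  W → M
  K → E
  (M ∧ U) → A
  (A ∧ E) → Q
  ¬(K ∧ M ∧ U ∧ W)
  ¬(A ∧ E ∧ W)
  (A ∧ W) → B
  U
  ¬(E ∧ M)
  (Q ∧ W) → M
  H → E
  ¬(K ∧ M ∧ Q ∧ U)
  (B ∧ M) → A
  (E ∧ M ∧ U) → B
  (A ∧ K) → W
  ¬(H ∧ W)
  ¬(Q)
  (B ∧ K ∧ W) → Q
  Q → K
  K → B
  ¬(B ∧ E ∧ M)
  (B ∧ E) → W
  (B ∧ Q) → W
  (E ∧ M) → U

Unit clause (¬Q) forces Q = False.
Unit clause (U) forces U = True.
Set M = False.
  then (M ∨ ¬W) forces W = False.
Set A = False.
Try K = True:
  (B ∨ ¬K) forces B = True.
  (¬B ∨ ¬E ∨ W) forces E = False.
  clause (E ∨ ¬K) is falsified — backtrack.
So K = False.
Set E = True.
  then (¬B ∨ ¬E ∨ W) forces B = False.
Set H = False.
All clauses satisfied.

M = False, W = False, Q = False, A = False, U = True, K = False, E = True, B = False, H = False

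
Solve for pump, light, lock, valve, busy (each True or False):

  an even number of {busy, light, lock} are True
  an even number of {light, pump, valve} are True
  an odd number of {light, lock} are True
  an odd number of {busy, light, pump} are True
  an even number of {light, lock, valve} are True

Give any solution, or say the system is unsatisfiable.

No satisfying assignment exists.

Adding constraints 1, 2, 4, 5 mod 2: every variable appears an even number of times on the left, so the left side is 0.
But the right sides sum to 1 (mod 2). 0 ≠ 1 — the system is inconsistent.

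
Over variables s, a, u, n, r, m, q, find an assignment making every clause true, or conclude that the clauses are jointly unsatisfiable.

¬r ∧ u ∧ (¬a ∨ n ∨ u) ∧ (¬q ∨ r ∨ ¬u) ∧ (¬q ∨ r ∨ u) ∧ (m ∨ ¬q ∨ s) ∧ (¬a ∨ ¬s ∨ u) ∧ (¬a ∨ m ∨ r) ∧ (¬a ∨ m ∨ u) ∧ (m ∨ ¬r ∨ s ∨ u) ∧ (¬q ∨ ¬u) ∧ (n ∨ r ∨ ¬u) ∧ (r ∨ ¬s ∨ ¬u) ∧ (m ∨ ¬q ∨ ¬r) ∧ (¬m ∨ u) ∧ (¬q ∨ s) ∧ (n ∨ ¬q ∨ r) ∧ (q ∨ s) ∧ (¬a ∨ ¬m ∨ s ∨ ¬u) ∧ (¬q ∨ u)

UNSATISFIABLE

Case u = True:
  (¬r) forces r = False.
  (¬q ∨ r ∨ ¬u) forces q = False.
  (n ∨ r ∨ ¬u) forces n = True.
  (r ∨ ¬s ∨ ¬u) forces s = False.
  Clause (q ∨ s) is falsified — contradiction.
Case u = False:
  Clause (u) is falsified — contradiction.
Both cases fail, so the formula is unsatisfiable.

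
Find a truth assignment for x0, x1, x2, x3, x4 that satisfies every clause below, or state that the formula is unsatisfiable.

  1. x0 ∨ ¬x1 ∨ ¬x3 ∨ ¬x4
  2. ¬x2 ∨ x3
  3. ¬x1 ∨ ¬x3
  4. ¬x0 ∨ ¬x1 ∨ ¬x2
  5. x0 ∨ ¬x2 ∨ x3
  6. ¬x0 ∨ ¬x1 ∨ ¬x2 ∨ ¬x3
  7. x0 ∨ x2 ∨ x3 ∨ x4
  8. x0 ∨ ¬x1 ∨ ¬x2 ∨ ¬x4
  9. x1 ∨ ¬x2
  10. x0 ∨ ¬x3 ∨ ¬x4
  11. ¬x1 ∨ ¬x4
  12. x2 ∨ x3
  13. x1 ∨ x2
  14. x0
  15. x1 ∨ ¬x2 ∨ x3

Case x1 = True:
  (¬x1 ∨ ¬x3) forces x3 = False.
  (¬x2 ∨ x3) forces x2 = False.
  Clause (x2 ∨ x3) is falsified — contradiction.
Case x1 = False:
  (x1 ∨ ¬x2) forces x2 = False.
  Clause (x1 ∨ x2) is falsified — contradiction.
Both cases fail, so the formula is unsatisfiable.

No satisfying assignment exists.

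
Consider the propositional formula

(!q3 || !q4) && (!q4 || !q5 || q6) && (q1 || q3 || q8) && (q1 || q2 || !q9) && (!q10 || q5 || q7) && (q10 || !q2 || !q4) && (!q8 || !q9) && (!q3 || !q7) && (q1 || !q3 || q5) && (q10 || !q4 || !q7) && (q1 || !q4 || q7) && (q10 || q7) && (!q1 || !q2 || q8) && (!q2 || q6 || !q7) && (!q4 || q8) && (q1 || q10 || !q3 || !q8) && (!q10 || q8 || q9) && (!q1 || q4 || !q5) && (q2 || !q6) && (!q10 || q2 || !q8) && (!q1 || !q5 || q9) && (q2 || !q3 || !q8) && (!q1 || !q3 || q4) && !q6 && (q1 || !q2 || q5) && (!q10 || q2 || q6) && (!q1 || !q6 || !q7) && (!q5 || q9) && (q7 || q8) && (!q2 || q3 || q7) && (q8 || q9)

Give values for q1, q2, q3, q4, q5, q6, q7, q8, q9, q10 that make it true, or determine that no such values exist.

Unit clause (!q6) forces q6 = False.
Set q1 = False.
Set q2 = False.
  then (q1 || q2 || !q9) forces q9 = False.
  then (!q10 || q2 || q6) forces q10 = False.
  then (!q5 || q9) forces q5 = False.
  then (q8 || q9) forces q8 = True.
  then (q1 || !q3 || q5) forces q3 = False.
  then (q10 || q7) forces q7 = True.
  then (q10 || !q4 || !q7) forces q4 = False.
All clauses satisfied.

q1: False, q2: False, q3: False, q4: False, q5: False, q6: False, q7: True, q8: True, q9: False, q10: False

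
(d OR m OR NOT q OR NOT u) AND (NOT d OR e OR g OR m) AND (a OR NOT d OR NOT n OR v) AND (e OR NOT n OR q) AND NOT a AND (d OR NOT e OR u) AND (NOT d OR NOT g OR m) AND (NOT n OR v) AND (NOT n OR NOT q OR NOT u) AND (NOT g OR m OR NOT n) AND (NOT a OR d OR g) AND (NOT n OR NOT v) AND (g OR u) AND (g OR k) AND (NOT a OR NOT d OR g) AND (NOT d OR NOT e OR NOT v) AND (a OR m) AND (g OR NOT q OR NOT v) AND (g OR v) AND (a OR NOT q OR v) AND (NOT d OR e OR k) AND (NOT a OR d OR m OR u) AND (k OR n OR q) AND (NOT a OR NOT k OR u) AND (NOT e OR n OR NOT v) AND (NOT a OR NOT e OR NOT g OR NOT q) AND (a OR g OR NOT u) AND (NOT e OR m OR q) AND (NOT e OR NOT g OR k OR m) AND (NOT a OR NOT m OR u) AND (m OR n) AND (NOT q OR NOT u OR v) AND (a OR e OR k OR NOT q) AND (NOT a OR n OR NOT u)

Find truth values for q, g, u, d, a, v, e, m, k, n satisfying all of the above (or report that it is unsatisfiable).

q: False, g: True, u: False, d: True, a: False, v: False, e: False, m: True, k: True, n: False

Unit clause (NOT a) forces a = False.
In (a OR m) only m is left, so m = True.
Set q = False.
Try g = False:
  (g OR u) forces u = True.
  clause (a OR g OR NOT u) is falsified — backtrack.
So g = True.
Set u = False.
Set d = True.
Set v = False.
  then (a OR NOT d OR NOT n OR v) forces n = False.
  then (k OR n OR q) forces k = True.
Set e = False.
All clauses satisfied.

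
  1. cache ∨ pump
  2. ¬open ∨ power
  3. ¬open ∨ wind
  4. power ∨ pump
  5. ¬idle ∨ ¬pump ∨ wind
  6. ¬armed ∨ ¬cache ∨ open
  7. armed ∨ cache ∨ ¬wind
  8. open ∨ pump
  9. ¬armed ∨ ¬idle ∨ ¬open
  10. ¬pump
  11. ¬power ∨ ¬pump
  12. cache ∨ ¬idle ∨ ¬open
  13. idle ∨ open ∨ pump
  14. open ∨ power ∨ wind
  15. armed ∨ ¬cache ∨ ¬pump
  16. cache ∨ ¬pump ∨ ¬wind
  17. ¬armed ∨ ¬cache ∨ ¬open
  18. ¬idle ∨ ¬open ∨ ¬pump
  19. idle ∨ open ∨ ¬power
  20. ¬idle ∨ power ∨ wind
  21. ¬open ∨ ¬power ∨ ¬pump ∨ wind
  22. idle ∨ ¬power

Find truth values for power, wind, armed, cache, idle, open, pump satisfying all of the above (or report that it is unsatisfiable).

power: True; wind: True; armed: False; cache: True; idle: True; open: True; pump: False

Unit clause (¬pump) forces pump = False.
In (cache ∨ pump) only cache is left, so cache = True.
In (power ∨ pump) only power is left, so power = True.
In (open ∨ pump) only open is left, so open = True.
In (¬armed ∨ ¬cache ∨ ¬open) only ¬armed is left, so armed = False.
In (idle ∨ ¬power) only idle is left, so idle = True.
In (¬open ∨ wind) only wind is left, so wind = True.
All clauses satisfied.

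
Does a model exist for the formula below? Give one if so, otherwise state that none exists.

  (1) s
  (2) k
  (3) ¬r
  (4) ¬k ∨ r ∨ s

Unit clause (s) forces s = True.
Unit clause (k) forces k = True.
Unit clause (¬r) forces r = False.
All clauses satisfied.

k = True, s = True, r = False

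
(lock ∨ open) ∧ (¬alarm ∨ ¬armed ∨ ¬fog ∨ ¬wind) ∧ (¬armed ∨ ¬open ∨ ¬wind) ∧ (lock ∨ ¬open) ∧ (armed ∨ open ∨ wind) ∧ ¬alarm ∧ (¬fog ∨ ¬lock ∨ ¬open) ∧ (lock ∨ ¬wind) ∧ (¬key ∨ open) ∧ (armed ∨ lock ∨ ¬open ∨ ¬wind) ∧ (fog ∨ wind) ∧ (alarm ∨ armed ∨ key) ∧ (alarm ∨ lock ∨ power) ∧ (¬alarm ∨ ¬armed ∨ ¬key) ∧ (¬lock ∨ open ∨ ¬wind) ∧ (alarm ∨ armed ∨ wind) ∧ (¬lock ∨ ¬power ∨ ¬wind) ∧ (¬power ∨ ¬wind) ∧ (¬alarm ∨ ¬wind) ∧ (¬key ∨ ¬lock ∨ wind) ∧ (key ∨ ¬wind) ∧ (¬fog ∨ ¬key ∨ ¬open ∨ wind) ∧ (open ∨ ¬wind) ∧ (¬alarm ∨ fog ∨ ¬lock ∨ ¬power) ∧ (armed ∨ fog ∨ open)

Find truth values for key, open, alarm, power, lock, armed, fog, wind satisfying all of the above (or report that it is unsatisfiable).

Unit clause (¬alarm) forces alarm = False.
Set key = True.
  then (¬key ∨ open) forces open = True.
  then (lock ∨ ¬open) forces lock = True.
  then (¬fog ∨ ¬lock ∨ ¬open) forces fog = False.
  then (fog ∨ wind) forces wind = True.
  then (¬lock ∨ ¬power ∨ ¬wind) forces power = False.
  then (¬armed ∨ ¬open ∨ ¬wind) forces armed = False.
All clauses satisfied.

key = True, open = True, alarm = False, power = False, lock = True, armed = False, fog = False, wind = True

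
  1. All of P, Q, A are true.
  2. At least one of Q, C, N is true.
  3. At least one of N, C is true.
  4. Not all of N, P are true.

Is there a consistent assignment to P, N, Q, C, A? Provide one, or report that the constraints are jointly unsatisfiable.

P: True, N: False, Q: True, C: True, A: True

  (1) {P, Q, A}: all 3 true ✓
  (2) {Q, C, N}: 2 true — at least one ✓
  (3) {N, C}: 1 true — at least one ✓
  (4) {N, P}: 1/2 true — not all ✓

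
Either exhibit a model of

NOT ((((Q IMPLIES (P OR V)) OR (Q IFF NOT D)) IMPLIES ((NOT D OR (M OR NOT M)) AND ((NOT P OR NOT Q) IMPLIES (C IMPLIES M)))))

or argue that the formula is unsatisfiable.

D = False, C = True, Q = True, M = False, V = True, P = False

  NOT ((((Q IMPLIES (P OR V)) OR (Q IFF NOT D)) IMPLIES ((NOT D OR (M OR NOT M)) AND ((NOT P OR NOT Q) IMPLIES (C IMPLIES M))))) = True
    ((Q IMPLIES (P OR V)) OR (Q IFF NOT D)) IMPLIES ((NOT D OR (M OR NOT M)) AND ((NOT P OR NOT Q) IMPLIES (C IMPLIES M))) = False
      (Q IMPLIES (P OR V)) OR (Q IFF NOT D) = True
        Q IMPLIES (P OR V) = True
          P OR V = True
        Q IFF NOT D = True
          NOT D = True
      (NOT D OR (M OR NOT M)) AND ((NOT P OR NOT Q) IMPLIES (C IMPLIES M)) = False
        NOT D OR (M OR NOT M) = True
          NOT D = True
          M OR NOT M = True
            NOT M = True
        (NOT P OR NOT Q) IMPLIES (C IMPLIES M) = False
          NOT P OR NOT Q = True
            NOT P = True
            NOT Q = False
          C IMPLIES M = False
The formula evaluates to True.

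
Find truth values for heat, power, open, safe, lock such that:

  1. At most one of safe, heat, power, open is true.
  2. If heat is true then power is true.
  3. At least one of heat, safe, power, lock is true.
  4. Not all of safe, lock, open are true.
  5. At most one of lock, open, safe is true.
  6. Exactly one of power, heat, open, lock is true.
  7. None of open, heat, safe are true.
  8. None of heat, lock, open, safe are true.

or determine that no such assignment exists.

heat = False; power = True; open = False; safe = False; lock = False

  (1) {safe, heat, power, open}: 1 true — at most one ✓
  (2) heat=F ⇒ power: vacuous ✓
  (3) {heat, safe, power, lock}: 1 true — at least one ✓
  (4) {safe, lock, open}: 0/3 true — not all ✓
  (5) {lock, open, safe}: 0 true — at most one ✓
  (6) {power, heat, open, lock}: 1 true — exactly one ✓
  (7) {open, heat, safe}: 0 true — none ✓
  (8) {heat, lock, open, safe}: 0 true — none ✓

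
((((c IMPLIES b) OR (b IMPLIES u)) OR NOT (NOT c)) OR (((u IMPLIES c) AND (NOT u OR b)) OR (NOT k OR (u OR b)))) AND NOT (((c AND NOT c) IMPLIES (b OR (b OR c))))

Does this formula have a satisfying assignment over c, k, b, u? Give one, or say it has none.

Unsatisfiable — no assignment works.

The conjunct NOT (((c AND NOT c) IMPLIES (b OR (b OR c)))) is unsatisfiable on its own:
  c=F, b=F: evaluates to False.
  c=F, b=T: evaluates to False.
  c=T, b=F: evaluates to False.
  c=T, b=T: evaluates to False.
So the whole conjunction is unsatisfiable.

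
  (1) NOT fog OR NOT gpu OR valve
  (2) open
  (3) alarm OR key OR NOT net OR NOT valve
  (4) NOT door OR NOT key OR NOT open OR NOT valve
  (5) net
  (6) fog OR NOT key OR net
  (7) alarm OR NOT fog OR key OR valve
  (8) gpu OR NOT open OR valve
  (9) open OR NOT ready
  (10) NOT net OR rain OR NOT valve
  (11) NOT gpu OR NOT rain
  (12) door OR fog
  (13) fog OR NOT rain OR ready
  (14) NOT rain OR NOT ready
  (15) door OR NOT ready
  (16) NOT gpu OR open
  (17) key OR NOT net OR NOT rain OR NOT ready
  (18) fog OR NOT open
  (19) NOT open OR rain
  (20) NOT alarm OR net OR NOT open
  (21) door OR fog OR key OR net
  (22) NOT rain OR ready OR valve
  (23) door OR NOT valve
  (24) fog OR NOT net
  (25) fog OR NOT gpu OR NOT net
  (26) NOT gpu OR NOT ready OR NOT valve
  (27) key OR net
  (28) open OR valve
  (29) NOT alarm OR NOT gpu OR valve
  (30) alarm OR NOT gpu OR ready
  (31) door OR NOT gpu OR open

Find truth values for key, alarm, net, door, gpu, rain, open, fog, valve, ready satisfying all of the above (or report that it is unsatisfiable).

Unit clause (open) forces open = True.
Unit clause (net) forces net = True.
In (fog OR NOT open) only fog is left, so fog = True.
In (NOT open OR rain) only rain is left, so rain = True.
In (NOT gpu OR NOT rain) only NOT gpu is left, so gpu = False.
In (NOT rain OR NOT ready) only NOT ready is left, so ready = False.
In (NOT rain OR ready OR valve) only valve is left, so valve = True.
In (door OR NOT valve) only door is left, so door = True.
In (NOT door OR NOT key OR NOT open OR NOT valve) only NOT key is left, so key = False.
In (alarm OR key OR NOT net OR NOT valve) only alarm is left, so alarm = True.
All clauses satisfied.

key: False; alarm: True; net: True; door: True; gpu: False; rain: True; open: True; fog: True; valve: True; ready: False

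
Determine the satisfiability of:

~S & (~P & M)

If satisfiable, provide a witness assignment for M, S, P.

M: True, S: False, P: False

  ~S = True
  ~P & M = True
    ~P = True
Both conjuncts True, so the formula holds.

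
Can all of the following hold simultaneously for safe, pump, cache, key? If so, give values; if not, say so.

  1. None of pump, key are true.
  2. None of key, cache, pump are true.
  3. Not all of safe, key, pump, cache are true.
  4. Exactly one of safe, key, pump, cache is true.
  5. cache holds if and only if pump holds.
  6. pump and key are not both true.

safe: True, pump: False, cache: False, key: False

  (1) {pump, key}: 0 true — none ✓
  (2) {key, cache, pump}: 0 true — none ✓
  (3) {safe, key, pump, cache}: 1/4 true — not all ✓
  (4) {safe, key, pump, cache}: 1 true — exactly one ✓
  (5) cache=F, pump=F — same ✓
  (6) pump=F, key=F — not both ✓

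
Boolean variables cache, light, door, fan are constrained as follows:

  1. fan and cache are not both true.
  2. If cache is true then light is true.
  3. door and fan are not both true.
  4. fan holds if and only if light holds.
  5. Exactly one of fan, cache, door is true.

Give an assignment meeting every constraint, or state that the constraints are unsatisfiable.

cache=F, light=T, door=F, fan=T

  (1) fan=T, cache=F — not both ✓
  (2) cache=F ⇒ light: vacuous ✓
  (3) door=F, fan=T — not both ✓
  (4) fan=T, light=T — same ✓
  (5) {fan, cache, door}: 1 true — exactly one ✓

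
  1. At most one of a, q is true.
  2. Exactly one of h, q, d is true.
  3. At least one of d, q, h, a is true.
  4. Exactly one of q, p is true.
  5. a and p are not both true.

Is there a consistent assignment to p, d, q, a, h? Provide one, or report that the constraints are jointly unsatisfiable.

p = True, d = False, q = False, a = False, h = True

  (1) {a, q}: 0 true — at most one ✓
  (2) {h, q, d}: 1 true — exactly one ✓
  (3) {d, q, h, a}: 1 true — at least one ✓
  (4) {q, p}: 1 true — exactly one ✓
  (5) a=F, p=T — not both ✓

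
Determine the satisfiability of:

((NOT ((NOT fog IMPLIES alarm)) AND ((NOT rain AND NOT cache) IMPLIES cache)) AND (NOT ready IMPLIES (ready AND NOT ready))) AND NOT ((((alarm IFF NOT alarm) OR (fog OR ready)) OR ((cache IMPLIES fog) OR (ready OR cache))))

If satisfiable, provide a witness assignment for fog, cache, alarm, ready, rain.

No satisfying assignment exists.

The conjunct NOT ((((alarm IFF NOT alarm) OR (fog OR ready)) OR ((cache IMPLIES fog) OR (ready OR cache)))) is unsatisfiable on its own:
  cache = True: this becomes NOT ((((alarm IFF NOT alarm) OR (fog OR ready)) OR True)) = False.
  cache = False: this becomes NOT ((((alarm IFF NOT alarm) OR (fog OR ready)) OR True)) = False.
So the whole conjunction is unsatisfiable.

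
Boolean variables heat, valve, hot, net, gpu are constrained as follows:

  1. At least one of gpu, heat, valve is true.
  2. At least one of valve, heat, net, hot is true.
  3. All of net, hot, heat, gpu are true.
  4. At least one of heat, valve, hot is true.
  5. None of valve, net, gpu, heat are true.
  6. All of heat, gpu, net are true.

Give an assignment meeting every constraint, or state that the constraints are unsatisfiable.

Case heat = True:
  Constraint (5) is violated (heat=T) — contradiction.
Case heat = False:
  Constraint (3) is violated (heat=F) — contradiction.
Both cases fail — unsatisfiable.

UNSATISFIABLE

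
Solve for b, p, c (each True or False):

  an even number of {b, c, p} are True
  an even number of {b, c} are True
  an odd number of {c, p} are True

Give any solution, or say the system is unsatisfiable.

b: True; p: False; c: True

{b, c, p}: 2 true → even ✓
{b, c}: 2 true → even ✓
{c, p}: 1 true → odd ✓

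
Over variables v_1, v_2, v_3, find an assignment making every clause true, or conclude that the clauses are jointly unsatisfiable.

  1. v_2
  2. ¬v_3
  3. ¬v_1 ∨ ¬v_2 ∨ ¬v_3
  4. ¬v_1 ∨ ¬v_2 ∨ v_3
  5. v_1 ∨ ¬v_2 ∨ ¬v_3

v_1 = False, v_2 = True, v_3 = False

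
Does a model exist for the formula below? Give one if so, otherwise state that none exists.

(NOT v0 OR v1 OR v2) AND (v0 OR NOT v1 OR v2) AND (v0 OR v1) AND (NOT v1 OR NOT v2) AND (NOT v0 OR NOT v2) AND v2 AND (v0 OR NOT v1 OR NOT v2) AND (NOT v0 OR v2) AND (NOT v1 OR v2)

Case v2 = True:
  (NOT v1 OR NOT v2) forces v1 = False.
  (v0 OR v1) forces v0 = True.
  Clause (NOT v0 OR NOT v2) is falsified — contradiction.
Case v2 = False:
  Clause (v2) is falsified — contradiction.
Both cases fail, so the formula is unsatisfiable.

The formula is unsatisfiable.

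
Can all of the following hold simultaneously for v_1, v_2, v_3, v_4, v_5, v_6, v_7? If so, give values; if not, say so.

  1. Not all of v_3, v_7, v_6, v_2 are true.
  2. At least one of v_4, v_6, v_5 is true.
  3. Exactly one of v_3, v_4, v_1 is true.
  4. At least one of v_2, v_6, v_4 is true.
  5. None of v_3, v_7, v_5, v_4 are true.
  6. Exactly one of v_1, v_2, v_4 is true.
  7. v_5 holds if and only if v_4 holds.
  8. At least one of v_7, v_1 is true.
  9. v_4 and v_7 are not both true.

v_1 = True, v_2 = False, v_3 = False, v_4 = False, v_5 = False, v_6 = True, v_7 = False

  (1) {v_3, v_7, v_6, v_2}: 1/4 true — not all ✓
  (2) {v_4, v_6, v_5}: 1 true — at least one ✓
  (3) {v_3, v_4, v_1}: 1 true — exactly one ✓
  (4) {v_2, v_6, v_4}: 1 true — at least one ✓
  (5) {v_3, v_7, v_5, v_4}: 0 true — none ✓
  (6) {v_1, v_2, v_4}: 1 true — exactly one ✓
  (7) v_5=F, v_4=F — same ✓
  (8) {v_7, v_1}: 1 true — at least one ✓
  (9) v_4=F, v_7=F — not both ✓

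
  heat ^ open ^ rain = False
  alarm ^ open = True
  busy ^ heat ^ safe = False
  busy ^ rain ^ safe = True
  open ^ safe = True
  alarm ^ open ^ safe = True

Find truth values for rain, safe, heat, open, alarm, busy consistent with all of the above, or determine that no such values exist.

rain = True, safe = False, heat = False, open = True, alarm = False, busy = False

heat ^ open ^ rain = F ^ T ^ T = False ✓
alarm ^ open = F ^ T = True ✓
busy ^ heat ^ safe = F ^ F ^ F = False ✓
busy ^ rain ^ safe = F ^ T ^ F = True ✓
open ^ safe = T ^ F = True ✓
alarm ^ open ^ safe = F ^ T ^ F = True ✓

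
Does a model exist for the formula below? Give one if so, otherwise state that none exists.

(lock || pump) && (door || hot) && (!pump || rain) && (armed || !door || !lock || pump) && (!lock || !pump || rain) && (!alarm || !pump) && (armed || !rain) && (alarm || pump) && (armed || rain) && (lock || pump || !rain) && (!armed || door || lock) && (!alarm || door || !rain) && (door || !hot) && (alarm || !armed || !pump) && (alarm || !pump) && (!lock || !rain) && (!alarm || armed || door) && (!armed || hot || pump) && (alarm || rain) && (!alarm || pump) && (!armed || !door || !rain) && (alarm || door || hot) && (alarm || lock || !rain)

Case alarm = True:
  (!alarm || !pump) forces pump = False.
  Clause (!alarm || pump) is falsified — contradiction.
Case alarm = False:
  (alarm || pump) forces pump = True.
  Clause (alarm || !pump) is falsified — contradiction.
Both cases fail, so the formula is unsatisfiable.

Unsatisfiable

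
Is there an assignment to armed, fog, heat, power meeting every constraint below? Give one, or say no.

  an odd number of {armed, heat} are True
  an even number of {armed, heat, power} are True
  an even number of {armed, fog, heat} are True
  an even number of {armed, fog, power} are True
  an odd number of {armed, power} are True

armed: False, fog: True, heat: True, power: True

{armed, heat}: 1 true → odd ✓
{armed, heat, power}: 2 true → even ✓
{armed, fog, heat}: 2 true → even ✓
{armed, fog, power}: 2 true → even ✓
{armed, power}: 1 true → odd ✓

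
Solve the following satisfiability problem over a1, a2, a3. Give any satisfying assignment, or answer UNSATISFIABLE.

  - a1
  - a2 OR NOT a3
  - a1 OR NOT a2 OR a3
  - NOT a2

Unit clause (a1) forces a1 = True.
Unit clause (NOT a2) forces a2 = False.
In (a2 OR NOT a3) only NOT a3 is left, so a3 = False.
All clauses satisfied.

a1: True; a2: False; a3: False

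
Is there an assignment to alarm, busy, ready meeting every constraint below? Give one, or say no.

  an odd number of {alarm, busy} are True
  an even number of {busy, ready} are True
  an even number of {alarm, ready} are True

Adding constraints 1, 2, 3 mod 2: every variable appears an even number of times on the left, so the left side is 0.
But the right sides sum to 1 (mod 2). 0 ≠ 1 — the system is inconsistent.

Unsatisfiable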